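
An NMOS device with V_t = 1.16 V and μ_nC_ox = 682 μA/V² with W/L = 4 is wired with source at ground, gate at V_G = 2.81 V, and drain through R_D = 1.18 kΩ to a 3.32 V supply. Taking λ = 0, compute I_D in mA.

I_D = 2.28 mA

V_GS = V_G = 2.81 V, so V_ov = 2.81 − 1.16 = 1.65 V.
k_n = μ_nC_ox · (W/L) = 2.728 mA/V².
Assume saturation: I_D = ½ k_n V_ov² = 0.5 × 2.728 × 1.65² = 3.71 mA, giving V_DS = V_DD − I_D R_D = 3.32 − 3.71 × 1.18 = -1.06 V.
But -1.06 V < V_ov = 1.65 V, so the device is actually in triode.
In triode I_D = k_n[V_ov V_DS − ½ V_DS²] and I_D = (V_DD − V_DS)/R_D. Equating: 1.61 V_DS² − 6.311 V_DS + 3.32 = 0, giving V_DS = 0.626 V (the root below V_ov).
I_D = (3.32 − 0.626) / 1.18 = 2.28 mA.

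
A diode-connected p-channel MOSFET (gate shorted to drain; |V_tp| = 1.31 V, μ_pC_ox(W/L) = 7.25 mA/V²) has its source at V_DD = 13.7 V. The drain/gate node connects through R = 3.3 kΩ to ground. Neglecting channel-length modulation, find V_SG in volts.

V_SG = 2.29 V

With gate tied to drain, V_SG = V_SD ≥ V_SG − |V_tp|, so the device is in saturation.
KCL at the drain: ½ k_p (V_SG − |V_tp|)² = (V_DD − V_SG)/R.
Let x = V_SG − 1.31. Then 12 x² + x − 12.39 = 0, giving x = 0.977 V (positive root), so V_SG = 2.29 V.
I_D = (V_DD − V_SG)/R = (13.7 − 2.29) / 3.3 = 3.46 mA.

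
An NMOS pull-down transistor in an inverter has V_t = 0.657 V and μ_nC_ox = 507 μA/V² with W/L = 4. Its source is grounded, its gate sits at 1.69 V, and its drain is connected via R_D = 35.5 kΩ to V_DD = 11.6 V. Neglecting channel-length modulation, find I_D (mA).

V_GS = V_G = 1.69 V, so V_ov = 1.69 − 0.657 = 1.03 V.
k_n = μ_nC_ox · (W/L) = 2.028 mA/V².
Assume saturation: I_D = ½ k_n V_ov² = 0.5 × 2.028 × 1.03² = 1.08 mA, giving V_DS = V_DD − I_D R_D = 11.6 − 1.08 × 35.5 = -26.8 V.
But -26.8 V < V_ov = 1.03 V, so the device is actually in triode.
In triode I_D = k_n[V_ov V_DS − ½ V_DS²] and I_D = (V_DD − V_DS)/R_D. Equating: 36 V_DS² − 75.37 V_DS + 11.6 = 0, giving V_DS = 0.167 V (the root below V_ov).
I_D = (11.6 − 0.167) / 35.5 = 0.322 mA.

I_D = 0.322 mA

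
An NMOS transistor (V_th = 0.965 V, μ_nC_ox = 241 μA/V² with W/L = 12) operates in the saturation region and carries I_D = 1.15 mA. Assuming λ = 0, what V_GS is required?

k_n = μ_nC_ox · (W/L) = 2.892 mA/V².
In saturation I_D = ½ k_n (V_GS − V_th)², so V_GS − V_th = √(2 I_D / k_n) = √(2 × 1.15 / 2.892) = 0.892 V.
V_GS = 0.965 + 0.892 = 1.86 V.

V_GS = 1.86 V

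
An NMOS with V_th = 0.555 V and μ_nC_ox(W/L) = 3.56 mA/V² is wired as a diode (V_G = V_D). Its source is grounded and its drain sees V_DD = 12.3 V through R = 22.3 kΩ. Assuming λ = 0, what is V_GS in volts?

V_GS = 1.09 V

With gate tied to drain, V_GS = V_DS ≥ V_GS − V_th, so the device is in saturation.
KCL at the drain: ½ k_n (V_GS − V_th)² = (V_DD − V_GS)/R.
Let x = V_GS − 0.555. Then 39.7 x² + x − 11.75 = 0, giving x = 0.532 V (positive root), so V_GS = 1.09 V.
I_D = (V_DD − V_GS)/R = (12.3 − 1.09) / 22.3 = 0.503 mA.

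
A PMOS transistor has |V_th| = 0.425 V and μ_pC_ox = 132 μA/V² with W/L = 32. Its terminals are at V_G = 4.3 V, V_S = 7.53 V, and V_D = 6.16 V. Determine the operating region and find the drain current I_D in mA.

Triode; I_D = 12.3 mA

V_SG = V_S − V_G = 7.53 − 4.3 = 3.23 V; V_SD = V_S − V_D = 7.53 − 6.16 = 1.37 V.
k_p = μ_pC_ox · (W/L) = 4.224 mA/V².
V_ov = V_SG − |V_th| = 3.23 − 0.425 = 2.81 V.
Since V_SD = 1.37 V < V_ov = 2.81 V, the device is in the triode region.
I_D = k_p [V_ov · V_SD − ½ V_SD²] = 4.224 × [2.81 × 1.37 − 0.5 × 1.37²] = 12.3 mA.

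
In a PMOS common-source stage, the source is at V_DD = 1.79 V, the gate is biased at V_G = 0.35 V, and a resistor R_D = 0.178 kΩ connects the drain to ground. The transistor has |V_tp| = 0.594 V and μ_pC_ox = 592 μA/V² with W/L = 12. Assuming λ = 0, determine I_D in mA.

I_D = 2.54 mA

V_SG = V_DD − V_G = 1.79 − 0.35 = 1.44 V, so V_ov = 1.44 − 0.594 = 0.846 V.
k_p = μ_pC_ox · (W/L) = 7.104 mA/V².
Assume saturation: I_D = ½ k_p V_ov² = 0.5 × 7.104 × 0.846² = 2.54 mA, giving V_SD = V_DD − I_D R_D = 1.79 − 2.54 × 0.178 = 1.34 V.
V_SD = 1.34 V ≥ V_ov = 0.846 V, confirming saturation.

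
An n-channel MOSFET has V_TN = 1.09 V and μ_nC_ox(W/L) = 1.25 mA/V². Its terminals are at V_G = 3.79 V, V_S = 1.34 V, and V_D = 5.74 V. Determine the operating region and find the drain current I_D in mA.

V_GS = V_G − V_S = 3.79 − 1.34 = 2.45 V; V_DS = V_D − V_S = 5.74 − 1.34 = 4.4 V.
V_ov = V_GS − V_TN = 2.45 − 1.09 = 1.36 V.
Since V_DS = 4.4 V ≥ V_ov = 1.36 V, the device is in saturation.
I_D = ½ k_n V_ov² = 0.5 × 1.25 × 1.36² = 1.16 mA.

Saturation; I_D = 1.16 mA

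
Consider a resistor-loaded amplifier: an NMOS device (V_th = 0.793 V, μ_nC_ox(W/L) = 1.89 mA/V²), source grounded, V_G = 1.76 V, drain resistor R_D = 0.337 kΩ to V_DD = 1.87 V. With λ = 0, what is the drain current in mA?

I_D = 0.884 mA

V_GS = V_G = 1.76 V, so V_ov = 1.76 − 0.793 = 0.967 V.
Assume saturation: I_D = ½ k_n V_ov² = 0.5 × 1.89 × 0.967² = 0.884 mA, giving V_DS = V_DD − I_D R_D = 1.87 − 0.884 × 0.337 = 1.57 V.
V_DS = 1.57 V ≥ V_ov = 0.967 V, confirming saturation.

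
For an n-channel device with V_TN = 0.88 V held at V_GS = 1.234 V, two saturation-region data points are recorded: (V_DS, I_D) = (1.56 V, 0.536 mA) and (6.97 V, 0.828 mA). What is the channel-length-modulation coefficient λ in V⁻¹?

λ = 0.119 V⁻¹

With V_GS fixed, I_D ∝ (1 + λ V_DS) in saturation, so I_D2/I_D1 = (1 + λ V_DS2)/(1 + λ V_DS1).
0.828/0.536 = 1.545 = (1 + 6.97 λ)/(1 + 1.56 λ).
Solving: λ (I_D1 V_DS2 − I_D2 V_DS1) = I_D2 − I_D1, so λ = (0.828 − 0.536) / (0.536 × 6.97 − 0.828 × 1.56) = 0.292 / 2.44 = 0.119 V⁻¹.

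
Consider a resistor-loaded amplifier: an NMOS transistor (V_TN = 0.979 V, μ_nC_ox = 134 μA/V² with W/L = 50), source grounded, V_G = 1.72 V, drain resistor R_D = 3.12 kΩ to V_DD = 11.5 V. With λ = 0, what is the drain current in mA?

V_GS = V_G = 1.72 V, so V_ov = 1.72 − 0.979 = 0.741 V.
k_n = μ_nC_ox · (W/L) = 6.7 mA/V².
Assume saturation: I_D = ½ k_n V_ov² = 0.5 × 6.7 × 0.741² = 1.84 mA, giving V_DS = V_DD − I_D R_D = 11.5 − 1.84 × 3.12 = 5.76 V.
V_DS = 5.76 V ≥ V_ov = 0.741 V, confirming saturation.

I_D = 1.84 mA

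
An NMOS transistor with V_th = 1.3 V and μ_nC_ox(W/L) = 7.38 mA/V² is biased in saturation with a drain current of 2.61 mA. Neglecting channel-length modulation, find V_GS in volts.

In saturation I_D = ½ k_n (V_GS − V_th)², so V_GS − V_th = √(2 I_D / k_n) = √(2 × 2.61 / 7.38) = 0.841 V.
V_GS = 1.3 + 0.841 = 2.14 V.

V_GS = 2.14 V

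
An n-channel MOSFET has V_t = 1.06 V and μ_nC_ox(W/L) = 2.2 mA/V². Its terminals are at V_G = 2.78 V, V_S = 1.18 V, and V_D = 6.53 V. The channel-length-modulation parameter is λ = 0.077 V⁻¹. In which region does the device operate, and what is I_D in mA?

V_GS = V_G − V_S = 2.78 − 1.18 = 1.6 V; V_DS = V_D − V_S = 6.53 − 1.18 = 5.35 V.
V_ov = V_GS − V_t = 1.6 − 1.06 = 0.54 V.
Since V_DS = 5.35 V ≥ V_ov = 0.54 V, the device is in saturation.
I_D = ½ k_n V_ov² (1 + λ V_DS) = 0.5 × 2.2 × 0.54² × (1 + 0.077 × 5.35) = 0.453 mA.

Saturation; I_D = 0.453 mA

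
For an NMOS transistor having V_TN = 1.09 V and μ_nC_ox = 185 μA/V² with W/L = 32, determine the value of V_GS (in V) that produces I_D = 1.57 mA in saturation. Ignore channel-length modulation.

V_GS = 1.82 V

k_n = μ_nC_ox · (W/L) = 5.92 mA/V².
In saturation I_D = ½ k_n (V_GS − V_TN)², so V_GS − V_TN = √(2 I_D / k_n) = √(2 × 1.57 / 5.92) = 0.728 V.
V_GS = 1.09 + 0.728 = 1.82 V.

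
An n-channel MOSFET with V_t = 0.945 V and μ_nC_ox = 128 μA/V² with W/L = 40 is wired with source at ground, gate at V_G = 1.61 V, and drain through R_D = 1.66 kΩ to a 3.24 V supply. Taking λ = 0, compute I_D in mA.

V_GS = V_G = 1.61 V, so V_ov = 1.61 − 0.945 = 0.665 V.
k_n = μ_nC_ox · (W/L) = 5.12 mA/V².
Assume saturation: I_D = ½ k_n V_ov² = 0.5 × 5.12 × 0.665² = 1.13 mA, giving V_DS = V_DD − I_D R_D = 3.24 − 1.13 × 1.66 = 1.36 V.
V_DS = 1.36 V ≥ V_ov = 0.665 V, confirming saturation.

I_D = 1.13 mA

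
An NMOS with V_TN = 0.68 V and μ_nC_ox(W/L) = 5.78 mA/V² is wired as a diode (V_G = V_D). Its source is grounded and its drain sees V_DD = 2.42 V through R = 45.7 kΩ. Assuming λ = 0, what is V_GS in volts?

With gate tied to drain, V_GS = V_DS ≥ V_GS − V_TN, so the device is in saturation.
KCL at the drain: ½ k_n (V_GS − V_TN)² = (V_DD − V_GS)/R.
Let x = V_GS − 0.68. Then 132 x² + x − 1.74 = 0, giving x = 0.111 V (positive root), so V_GS = 0.791 V.
I_D = (V_DD − V_GS)/R = (2.42 − 0.791) / 45.7 = 0.0356 mA.

V_GS = 0.791 V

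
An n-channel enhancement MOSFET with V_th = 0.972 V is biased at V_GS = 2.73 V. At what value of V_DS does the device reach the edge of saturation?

V_DS,sat = 1.76 V

The boundary between triode and saturation is V_DS = V_GS − V_th = V_ov.
V_ov = 2.73 − 0.972 = 1.76 V.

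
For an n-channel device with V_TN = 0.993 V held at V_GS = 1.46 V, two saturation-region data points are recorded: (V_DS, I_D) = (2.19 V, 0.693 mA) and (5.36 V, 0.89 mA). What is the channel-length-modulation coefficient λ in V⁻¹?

λ = 0.112 V⁻¹

With V_GS fixed, I_D ∝ (1 + λ V_DS) in saturation, so I_D2/I_D1 = (1 + λ V_DS2)/(1 + λ V_DS1).
0.89/0.693 = 1.284 = (1 + 5.36 λ)/(1 + 2.19 λ).
Solving: λ (I_D1 V_DS2 − I_D2 V_DS1) = I_D2 − I_D1, so λ = (0.89 − 0.693) / (0.693 × 5.36 − 0.89 × 2.19) = 0.197 / 1.77 = 0.112 V⁻¹.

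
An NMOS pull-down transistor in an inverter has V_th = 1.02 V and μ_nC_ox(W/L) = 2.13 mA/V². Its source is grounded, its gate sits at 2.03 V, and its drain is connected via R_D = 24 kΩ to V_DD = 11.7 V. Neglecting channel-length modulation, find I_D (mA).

I_D = 0.477 mA

V_GS = V_G = 2.03 V, so V_ov = 2.03 − 1.02 = 1.01 V.
Assume saturation: I_D = ½ k_n V_ov² = 0.5 × 2.13 × 1.01² = 1.09 mA, giving V_DS = V_DD − I_D R_D = 11.7 − 1.09 × 24 = -14.4 V.
But -14.4 V < V_ov = 1.01 V, so the device is actually in triode.
In triode I_D = k_n[V_ov V_DS − ½ V_DS²] and I_D = (V_DD − V_DS)/R_D. Equating: 25.6 V_DS² − 52.63 V_DS + 11.7 = 0, giving V_DS = 0.254 V (the root below V_ov).
I_D = (11.7 − 0.254) / 24 = 0.477 mA.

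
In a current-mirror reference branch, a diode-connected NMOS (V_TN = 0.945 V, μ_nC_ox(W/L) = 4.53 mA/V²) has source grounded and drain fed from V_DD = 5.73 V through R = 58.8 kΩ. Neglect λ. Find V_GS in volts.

With gate tied to drain, V_GS = V_DS ≥ V_GS − V_TN, so the device is in saturation.
KCL at the drain: ½ k_n (V_GS − V_TN)² = (V_DD − V_GS)/R.
Let x = V_GS − 0.945. Then 133 x² + x − 4.785 = 0, giving x = 0.186 V (positive root), so V_GS = 1.13 V.
I_D = (V_DD − V_GS)/R = (5.73 − 1.13) / 58.8 = 0.0782 mA.

V_GS = 1.13 V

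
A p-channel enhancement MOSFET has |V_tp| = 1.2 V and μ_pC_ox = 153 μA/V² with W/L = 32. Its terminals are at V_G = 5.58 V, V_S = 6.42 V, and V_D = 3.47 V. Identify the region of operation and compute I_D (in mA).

Cutoff; I_D = 0 mA

V_SG = V_S − V_G = 6.42 − 5.58 = 0.84 V; V_SD = V_S − V_D = 6.42 − 3.47 = 2.95 V.
V_SG = 0.84 V < |V_tp| = 1.2 V, so the transistor is in cutoff.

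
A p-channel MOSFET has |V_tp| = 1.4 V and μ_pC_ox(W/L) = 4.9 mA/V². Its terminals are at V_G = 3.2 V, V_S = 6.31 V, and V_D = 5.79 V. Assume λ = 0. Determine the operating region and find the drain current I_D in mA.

V_SG = V_S − V_G = 6.31 − 3.2 = 3.11 V; V_SD = V_S − V_D = 6.31 − 5.79 = 0.52 V.
V_ov = V_SG − |V_tp| = 3.11 − 1.4 = 1.71 V.
Since V_SD = 0.52 V < V_ov = 1.71 V, the device is in the triode region.
I_D = k_p [V_ov · V_SD − ½ V_SD²] = 4.9 × [1.71 × 0.52 − 0.5 × 0.52²] = 3.69 mA.

Triode; I_D = 3.69 mA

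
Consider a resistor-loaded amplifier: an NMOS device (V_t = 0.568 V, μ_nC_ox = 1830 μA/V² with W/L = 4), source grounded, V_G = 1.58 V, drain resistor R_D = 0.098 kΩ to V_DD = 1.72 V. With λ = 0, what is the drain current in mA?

V_GS = V_G = 1.58 V, so V_ov = 1.58 − 0.568 = 1.01 V.
k_n = μ_nC_ox · (W/L) = 7.32 mA/V².
Assume saturation: I_D = ½ k_n V_ov² = 0.5 × 7.32 × 1.01² = 3.75 mA, giving V_DS = V_DD − I_D R_D = 1.72 − 3.75 × 0.098 = 1.35 V.
V_DS = 1.35 V ≥ V_ov = 1.01 V, confirming saturation.

I_D = 3.75 mA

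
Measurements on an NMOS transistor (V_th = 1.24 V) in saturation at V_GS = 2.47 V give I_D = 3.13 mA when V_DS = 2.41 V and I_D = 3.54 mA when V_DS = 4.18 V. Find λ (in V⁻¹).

With V_GS fixed, I_D ∝ (1 + λ V_DS) in saturation, so I_D2/I_D1 = (1 + λ V_DS2)/(1 + λ V_DS1).
3.54/3.13 = 1.131 = (1 + 4.18 λ)/(1 + 2.41 λ).
Solving: λ (I_D1 V_DS2 − I_D2 V_DS1) = I_D2 − I_D1, so λ = (3.54 − 3.13) / (3.13 × 4.18 − 3.54 × 2.41) = 0.41 / 4.55 = 0.0901 V⁻¹.

λ = 0.0901 V⁻¹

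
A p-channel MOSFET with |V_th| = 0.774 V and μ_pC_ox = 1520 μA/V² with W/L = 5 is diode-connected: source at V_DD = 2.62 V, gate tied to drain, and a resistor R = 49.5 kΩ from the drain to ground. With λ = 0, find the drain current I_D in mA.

I_D = 0.0353 mA

With gate tied to drain, V_SG = V_SD ≥ V_SG − |V_th|, so the device is in saturation.
k_p = μ_pC_ox · (W/L) = 7.6 mA/V².
KCL at the drain: ½ k_p (V_SG − |V_th|)² = (V_DD − V_SG)/R.
Let x = V_SG − 0.774. Then 188 x² + x − 1.846 = 0, giving x = 0.0964 V (positive root), so V_SG = 0.87 V.
I_D = (V_DD − V_SG)/R = (2.62 − 0.87) / 49.5 = 0.0353 mA.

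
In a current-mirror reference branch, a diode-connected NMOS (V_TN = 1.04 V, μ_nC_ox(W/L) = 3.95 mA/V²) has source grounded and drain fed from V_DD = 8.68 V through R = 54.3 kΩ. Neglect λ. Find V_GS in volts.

V_GS = 1.30 V

With gate tied to drain, V_GS = V_DS ≥ V_GS − V_TN, so the device is in saturation.
KCL at the drain: ½ k_n (V_GS − V_TN)² = (V_DD − V_GS)/R.
Let x = V_GS − 1.04. Then 107 x² + x − 7.64 = 0, giving x = 0.262 V (positive root), so V_GS = 1.3 V.
I_D = (V_DD − V_GS)/R = (8.68 − 1.3) / 54.3 = 0.136 mA.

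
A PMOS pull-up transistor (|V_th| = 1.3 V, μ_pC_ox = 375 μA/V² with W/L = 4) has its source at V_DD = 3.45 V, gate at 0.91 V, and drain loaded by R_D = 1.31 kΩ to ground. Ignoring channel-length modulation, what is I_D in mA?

I_D = 1.15 mA

V_SG = V_DD − V_G = 3.45 − 0.91 = 2.54 V, so V_ov = 2.54 − 1.3 = 1.24 V.
k_p = μ_pC_ox · (W/L) = 1.5 mA/V².
Assume saturation: I_D = ½ k_p V_ov² = 0.5 × 1.5 × 1.24² = 1.15 mA, giving V_SD = V_DD − I_D R_D = 3.45 − 1.15 × 1.31 = 1.94 V.
V_SD = 1.94 V ≥ V_ov = 1.24 V, confirming saturation.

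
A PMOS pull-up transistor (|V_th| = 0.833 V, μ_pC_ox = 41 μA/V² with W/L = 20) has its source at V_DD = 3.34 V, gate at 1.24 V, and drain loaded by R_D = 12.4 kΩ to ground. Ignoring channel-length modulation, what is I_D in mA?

I_D = 0.248 mA

V_SG = V_DD − V_G = 3.34 − 1.24 = 2.1 V, so V_ov = 2.1 − 0.833 = 1.27 V.
k_p = μ_pC_ox · (W/L) = 0.82 mA/V².
Assume saturation: I_D = ½ k_p V_ov² = 0.5 × 0.82 × 1.27² = 0.658 mA, giving V_SD = V_DD − I_D R_D = 3.34 − 0.658 × 12.4 = -4.82 V.
But -4.82 V < V_ov = 1.27 V, so the device is actually in triode.
In triode I_D = k_p[V_ov V_SD − ½ V_SD²] and I_D = (V_DD − V_SD)/R_D. Equating: 5.08 V_SD² − 13.88 V_SD + 3.34 = 0, giving V_SD = 0.267 V (the root below V_ov).
I_D = (3.34 − 0.267) / 12.4 = 0.248 mA.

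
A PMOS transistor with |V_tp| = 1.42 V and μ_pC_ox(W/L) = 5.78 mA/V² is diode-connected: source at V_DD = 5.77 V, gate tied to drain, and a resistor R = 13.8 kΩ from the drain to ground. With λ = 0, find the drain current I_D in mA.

I_D = 0.292 mA

With gate tied to drain, V_SG = V_SD ≥ V_SG − |V_tp|, so the device is in saturation.
KCL at the drain: ½ k_p (V_SG − |V_tp|)² = (V_DD − V_SG)/R.
Let x = V_SG − 1.42. Then 39.9 x² + x − 4.35 = 0, giving x = 0.318 V (positive root), so V_SG = 1.74 V.
I_D = (V_DD − V_SG)/R = (5.77 − 1.74) / 13.8 = 0.292 mA.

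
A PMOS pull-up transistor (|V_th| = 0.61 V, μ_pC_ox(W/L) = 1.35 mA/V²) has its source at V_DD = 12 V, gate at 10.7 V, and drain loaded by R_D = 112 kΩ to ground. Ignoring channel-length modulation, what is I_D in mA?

V_SG = V_DD − V_G = 12 − 10.7 = 1.3 V, so V_ov = 1.3 − 0.61 = 0.69 V.
Assume saturation: I_D = ½ k_p V_ov² = 0.5 × 1.35 × 0.69² = 0.321 mA, giving V_SD = V_DD − I_D R_D = 12 − 0.321 × 112 = -24 V.
But -24 V < V_ov = 0.69 V, so the device is actually in triode.
In triode I_D = k_p[V_ov V_SD − ½ V_SD²] and I_D = (V_DD − V_SD)/R_D. Equating: 75.6 V_SD² − 105.3 V_SD + 12 = 0, giving V_SD = 0.125 V (the root below V_ov).
I_D = (12 − 0.125) / 112 = 0.106 mA.

I_D = 0.106 mA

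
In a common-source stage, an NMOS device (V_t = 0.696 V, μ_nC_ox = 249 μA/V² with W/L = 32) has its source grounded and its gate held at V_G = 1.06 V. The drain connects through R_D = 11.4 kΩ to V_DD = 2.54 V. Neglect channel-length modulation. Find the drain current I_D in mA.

V_GS = V_G = 1.06 V, so V_ov = 1.06 − 0.696 = 0.364 V.
k_n = μ_nC_ox · (W/L) = 7.968 mA/V².
Assume saturation: I_D = ½ k_n V_ov² = 0.5 × 7.968 × 0.364² = 0.528 mA, giving V_DS = V_DD − I_D R_D = 2.54 − 0.528 × 11.4 = -3.48 V.
But -3.48 V < V_ov = 0.364 V, so the device is actually in triode.
In triode I_D = k_n[V_ov V_DS − ½ V_DS²] and I_D = (V_DD − V_DS)/R_D. Equating: 45.4 V_DS² − 34.06 V_DS + 2.54 = 0, giving V_DS = 0.084 V (the root below V_ov).
I_D = (2.54 − 0.084) / 11.4 = 0.215 mA.

I_D = 0.215 mA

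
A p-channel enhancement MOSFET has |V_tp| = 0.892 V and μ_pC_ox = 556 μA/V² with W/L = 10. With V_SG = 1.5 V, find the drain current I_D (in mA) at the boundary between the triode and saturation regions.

At the boundary V_SD = V_ov = V_SG − |V_tp| = 1.5 − 0.892 = 0.608 V.
k_p = μ_pC_ox · (W/L) = 5.56 mA/V².
I_D = ½ k_p V_ov² = 0.5 × 5.56 × 0.608² = 1.03 mA.

I_D = 1.03 mA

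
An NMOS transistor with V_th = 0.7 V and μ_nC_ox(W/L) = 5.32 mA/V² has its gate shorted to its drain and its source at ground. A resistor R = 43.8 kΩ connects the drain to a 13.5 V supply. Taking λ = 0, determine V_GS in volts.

V_GS = 1.03 V

With gate tied to drain, V_GS = V_DS ≥ V_GS − V_th, so the device is in saturation.
KCL at the drain: ½ k_n (V_GS − V_th)² = (V_DD − V_GS)/R.
Let x = V_GS − 0.7. Then 117 x² + x − 12.8 = 0, giving x = 0.327 V (positive root), so V_GS = 1.03 V.
I_D = (V_DD − V_GS)/R = (13.5 − 1.03) / 43.8 = 0.285 mA.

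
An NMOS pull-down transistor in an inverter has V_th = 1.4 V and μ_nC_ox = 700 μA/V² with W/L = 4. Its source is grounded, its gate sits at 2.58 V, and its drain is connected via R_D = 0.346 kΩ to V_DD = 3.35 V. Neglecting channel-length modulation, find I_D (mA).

I_D = 1.95 mA

V_GS = V_G = 2.58 V, so V_ov = 2.58 − 1.4 = 1.18 V.
k_n = μ_nC_ox · (W/L) = 2.8 mA/V².
Assume saturation: I_D = ½ k_n V_ov² = 0.5 × 2.8 × 1.18² = 1.95 mA, giving V_DS = V_DD − I_D R_D = 3.35 − 1.95 × 0.346 = 2.68 V.
V_DS = 2.68 V ≥ V_ov = 1.18 V, confirming saturation.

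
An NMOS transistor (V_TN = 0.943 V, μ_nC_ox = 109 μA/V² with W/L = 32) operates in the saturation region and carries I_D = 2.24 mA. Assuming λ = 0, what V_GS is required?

k_n = μ_nC_ox · (W/L) = 3.488 mA/V².
In saturation I_D = ½ k_n (V_GS − V_TN)², so V_GS − V_TN = √(2 I_D / k_n) = √(2 × 2.24 / 3.488) = 1.13 V.
V_GS = 0.943 + 1.13 = 2.08 V.

V_GS = 2.08 V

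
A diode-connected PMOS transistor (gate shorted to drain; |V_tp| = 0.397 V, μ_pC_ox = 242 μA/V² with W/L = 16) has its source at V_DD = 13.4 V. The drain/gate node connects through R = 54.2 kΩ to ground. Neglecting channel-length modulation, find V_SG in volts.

V_SG = 0.744 V

With gate tied to drain, V_SG = V_SD ≥ V_SG − |V_tp|, so the device is in saturation.
k_p = μ_pC_ox · (W/L) = 3.872 mA/V².
KCL at the drain: ½ k_p (V_SG − |V_tp|)² = (V_DD − V_SG)/R.
Let x = V_SG − 0.397. Then 105 x² + x − 13 = 0, giving x = 0.347 V (positive root), so V_SG = 0.744 V.
I_D = (V_DD − V_SG)/R = (13.4 − 0.744) / 54.2 = 0.234 mA.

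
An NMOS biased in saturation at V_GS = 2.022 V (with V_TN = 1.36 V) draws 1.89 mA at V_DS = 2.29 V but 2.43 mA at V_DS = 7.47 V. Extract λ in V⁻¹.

λ = 0.0631 V⁻¹

With V_GS fixed, I_D ∝ (1 + λ V_DS) in saturation, so I_D2/I_D1 = (1 + λ V_DS2)/(1 + λ V_DS1).
2.43/1.89 = 1.286 = (1 + 7.47 λ)/(1 + 2.29 λ).
Solving: λ (I_D1 V_DS2 − I_D2 V_DS1) = I_D2 − I_D1, so λ = (2.43 − 1.89) / (1.89 × 7.47 − 2.43 × 2.29) = 0.54 / 8.55 = 0.0631 V⁻¹.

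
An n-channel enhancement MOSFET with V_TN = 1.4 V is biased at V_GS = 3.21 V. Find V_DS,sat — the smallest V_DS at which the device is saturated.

V_DS,sat = 1.81 V

The boundary between triode and saturation is V_DS = V_GS − V_TN = V_ov.
V_ov = 3.21 − 1.4 = 1.81 V.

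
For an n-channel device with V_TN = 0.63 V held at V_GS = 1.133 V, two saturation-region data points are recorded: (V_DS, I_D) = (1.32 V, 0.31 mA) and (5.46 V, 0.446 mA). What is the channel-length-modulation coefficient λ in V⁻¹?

λ = 0.123 V⁻¹

With V_GS fixed, I_D ∝ (1 + λ V_DS) in saturation, so I_D2/I_D1 = (1 + λ V_DS2)/(1 + λ V_DS1).
0.446/0.31 = 1.439 = (1 + 5.46 λ)/(1 + 1.32 λ).
Solving: λ (I_D1 V_DS2 − I_D2 V_DS1) = I_D2 − I_D1, so λ = (0.446 − 0.31) / (0.31 × 5.46 − 0.446 × 1.32) = 0.136 / 1.1 = 0.123 V⁻¹.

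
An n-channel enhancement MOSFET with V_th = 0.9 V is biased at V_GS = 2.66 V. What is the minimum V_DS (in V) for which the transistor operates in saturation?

The boundary between triode and saturation is V_DS = V_GS − V_th = V_ov.
V_ov = 2.66 − 0.9 = 1.76 V.

V_DS,sat = 1.76 V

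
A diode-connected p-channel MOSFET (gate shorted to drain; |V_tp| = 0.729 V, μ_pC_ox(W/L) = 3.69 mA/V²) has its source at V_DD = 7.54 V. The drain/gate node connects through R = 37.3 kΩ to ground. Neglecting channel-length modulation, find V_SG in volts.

With gate tied to drain, V_SG = V_SD ≥ V_SG − |V_tp|, so the device is in saturation.
KCL at the drain: ½ k_p (V_SG − |V_tp|)² = (V_DD − V_SG)/R.
Let x = V_SG − 0.729. Then 68.8 x² + x − 6.811 = 0, giving x = 0.307 V (positive root), so V_SG = 1.04 V.
I_D = (V_DD − V_SG)/R = (7.54 − 1.04) / 37.3 = 0.174 mA.

V_SG = 1.04 V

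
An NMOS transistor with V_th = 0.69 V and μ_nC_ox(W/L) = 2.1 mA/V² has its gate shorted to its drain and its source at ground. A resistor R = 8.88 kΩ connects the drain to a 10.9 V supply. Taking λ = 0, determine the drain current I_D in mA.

I_D = 1.04 mA

With gate tied to drain, V_GS = V_DS ≥ V_GS − V_th, so the device is in saturation.
KCL at the drain: ½ k_n (V_GS − V_th)² = (V_DD − V_GS)/R.
Let x = V_GS − 0.69. Then 9.32 x² + x − 10.21 = 0, giving x = 0.994 V (positive root), so V_GS = 1.68 V.
I_D = (V_DD − V_GS)/R = (10.9 − 1.68) / 8.88 = 1.04 mA.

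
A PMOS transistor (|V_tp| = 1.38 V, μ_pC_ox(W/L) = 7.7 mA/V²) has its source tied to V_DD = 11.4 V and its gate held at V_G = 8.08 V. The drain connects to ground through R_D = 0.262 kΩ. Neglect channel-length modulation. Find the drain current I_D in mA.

I_D = 14.5 mA

V_SG = V_DD − V_G = 11.4 − 8.08 = 3.32 V, so V_ov = 3.32 − 1.38 = 1.94 V.
Assume saturation: I_D = ½ k_p V_ov² = 0.5 × 7.7 × 1.94² = 14.5 mA, giving V_SD = V_DD − I_D R_D = 11.4 − 14.5 × 0.262 = 7.6 V.
V_SD = 7.6 V ≥ V_ov = 1.94 V, confirming saturation.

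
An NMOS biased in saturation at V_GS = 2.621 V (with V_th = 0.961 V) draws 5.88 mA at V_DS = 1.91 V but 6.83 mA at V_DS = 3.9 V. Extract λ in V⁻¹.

λ = 0.0961 V⁻¹

With V_GS fixed, I_D ∝ (1 + λ V_DS) in saturation, so I_D2/I_D1 = (1 + λ V_DS2)/(1 + λ V_DS1).
6.83/5.88 = 1.162 = (1 + 3.9 λ)/(1 + 1.91 λ).
Solving: λ (I_D1 V_DS2 − I_D2 V_DS1) = I_D2 − I_D1, so λ = (6.83 − 5.88) / (5.88 × 3.9 − 6.83 × 1.91) = 0.95 / 9.89 = 0.0961 V⁻¹.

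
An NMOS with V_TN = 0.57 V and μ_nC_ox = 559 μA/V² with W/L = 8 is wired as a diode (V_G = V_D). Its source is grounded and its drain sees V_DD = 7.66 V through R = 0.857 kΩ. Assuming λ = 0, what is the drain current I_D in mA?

I_D = 6.31 mA

With gate tied to drain, V_GS = V_DS ≥ V_GS − V_TN, so the device is in saturation.
k_n = μ_nC_ox · (W/L) = 4.472 mA/V².
KCL at the drain: ½ k_n (V_GS − V_TN)² = (V_DD − V_GS)/R.
Let x = V_GS − 0.57. Then 1.92 x² + x − 7.09 = 0, giving x = 1.68 V (positive root), so V_GS = 2.25 V.
I_D = (V_DD − V_GS)/R = (7.66 − 2.25) / 0.857 = 6.31 mA.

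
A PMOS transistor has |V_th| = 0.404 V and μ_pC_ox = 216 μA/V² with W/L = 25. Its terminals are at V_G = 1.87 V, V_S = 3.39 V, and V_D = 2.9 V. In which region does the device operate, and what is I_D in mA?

Triode; I_D = 2.30 mA

V_SG = V_S − V_G = 3.39 − 1.87 = 1.52 V; V_SD = V_S − V_D = 3.39 − 2.9 = 0.49 V.
k_p = μ_pC_ox · (W/L) = 5.4 mA/V².
V_ov = V_SG − |V_th| = 1.52 − 0.404 = 1.12 V.
Since V_SD = 0.49 V < V_ov = 1.12 V, the device is in the triode region.
I_D = k_p [V_ov · V_SD − ½ V_SD²] = 5.4 × [1.12 × 0.49 − 0.5 × 0.49²] = 2.3 mA.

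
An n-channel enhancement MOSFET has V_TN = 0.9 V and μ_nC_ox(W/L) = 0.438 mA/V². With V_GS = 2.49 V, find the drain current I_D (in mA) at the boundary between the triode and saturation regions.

I_D = 0.554 mA

At the boundary V_DS = V_ov = V_GS − V_TN = 2.49 − 0.9 = 1.59 V.
I_D = ½ k_n V_ov² = 0.5 × 0.438 × 1.59² = 0.554 mA.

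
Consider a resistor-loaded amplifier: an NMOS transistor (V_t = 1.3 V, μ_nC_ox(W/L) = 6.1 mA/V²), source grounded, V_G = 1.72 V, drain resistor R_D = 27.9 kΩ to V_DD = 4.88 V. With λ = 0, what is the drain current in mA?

I_D = 0.172 mA

V_GS = V_G = 1.72 V, so V_ov = 1.72 − 1.3 = 0.42 V.
Assume saturation: I_D = ½ k_n V_ov² = 0.5 × 6.1 × 0.42² = 0.538 mA, giving V_DS = V_DD − I_D R_D = 4.88 − 0.538 × 27.9 = -10.1 V.
But -10.1 V < V_ov = 0.42 V, so the device is actually in triode.
In triode I_D = k_n[V_ov V_DS − ½ V_DS²] and I_D = (V_DD − V_DS)/R_D. Equating: 85.1 V_DS² − 72.48 V_DS + 4.88 = 0, giving V_DS = 0.0737 V (the root below V_ov).
I_D = (4.88 − 0.0737) / 27.9 = 0.172 mA.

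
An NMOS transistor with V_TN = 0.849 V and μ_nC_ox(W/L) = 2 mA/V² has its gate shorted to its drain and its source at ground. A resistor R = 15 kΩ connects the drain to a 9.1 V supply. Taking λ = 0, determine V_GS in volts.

With gate tied to drain, V_GS = V_DS ≥ V_GS − V_TN, so the device is in saturation.
KCL at the drain: ½ k_n (V_GS − V_TN)² = (V_DD − V_GS)/R.
Let x = V_GS − 0.849. Then 15 x² + x − 8.251 = 0, giving x = 0.709 V (positive root), so V_GS = 1.56 V.
I_D = (V_DD − V_GS)/R = (9.1 − 1.56) / 15 = 0.503 mA.

V_GS = 1.56 V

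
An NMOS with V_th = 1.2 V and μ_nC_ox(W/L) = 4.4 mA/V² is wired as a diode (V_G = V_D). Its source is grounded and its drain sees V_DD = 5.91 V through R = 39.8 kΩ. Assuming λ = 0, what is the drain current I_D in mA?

With gate tied to drain, V_GS = V_DS ≥ V_GS − V_th, so the device is in saturation.
KCL at the drain: ½ k_n (V_GS − V_th)² = (V_DD − V_GS)/R.
Let x = V_GS − 1.2. Then 87.6 x² + x − 4.71 = 0, giving x = 0.226 V (positive root), so V_GS = 1.43 V.
I_D = (V_DD − V_GS)/R = (5.91 − 1.43) / 39.8 = 0.113 mA.

I_D = 0.113 mA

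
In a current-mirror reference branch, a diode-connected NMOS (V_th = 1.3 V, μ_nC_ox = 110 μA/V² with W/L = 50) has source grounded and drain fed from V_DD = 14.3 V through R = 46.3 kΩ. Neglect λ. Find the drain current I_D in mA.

I_D = 0.274 mA

With gate tied to drain, V_GS = V_DS ≥ V_GS − V_th, so the device is in saturation.
k_n = μ_nC_ox · (W/L) = 5.5 mA/V².
KCL at the drain: ½ k_n (V_GS − V_th)² = (V_DD − V_GS)/R.
Let x = V_GS − 1.3. Then 127 x² + x − 13 = 0, giving x = 0.316 V (positive root), so V_GS = 1.62 V.
I_D = (V_DD − V_GS)/R = (14.3 − 1.62) / 46.3 = 0.274 mA.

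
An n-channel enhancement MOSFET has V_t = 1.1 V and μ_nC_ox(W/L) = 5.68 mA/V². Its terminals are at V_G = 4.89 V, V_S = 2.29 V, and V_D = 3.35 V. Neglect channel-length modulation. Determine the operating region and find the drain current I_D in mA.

V_GS = V_G − V_S = 4.89 − 2.29 = 2.6 V; V_DS = V_D − V_S = 3.35 − 2.29 = 1.06 V.
V_ov = V_GS − V_t = 2.6 − 1.1 = 1.5 V.
Since V_DS = 1.06 V < V_ov = 1.5 V, the device is in the triode region.
I_D = k_n [V_ov · V_DS − ½ V_DS²] = 5.68 × [1.5 × 1.06 − 0.5 × 1.06²] = 5.84 mA.

Triode; I_D = 5.84 mA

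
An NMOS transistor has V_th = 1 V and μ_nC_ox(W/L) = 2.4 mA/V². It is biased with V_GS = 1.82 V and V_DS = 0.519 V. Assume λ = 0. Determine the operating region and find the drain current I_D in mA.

V_ov = V_GS − V_th = 1.82 − 1 = 0.82 V.
Since V_DS = 0.519 V < V_ov = 0.82 V, the device is in the triode region.
I_D = k_n [V_ov · V_DS − ½ V_DS²] = 2.4 × [0.82 × 0.519 − 0.5 × 0.519²] = 0.698 mA.

Triode; I_D = 0.698 mA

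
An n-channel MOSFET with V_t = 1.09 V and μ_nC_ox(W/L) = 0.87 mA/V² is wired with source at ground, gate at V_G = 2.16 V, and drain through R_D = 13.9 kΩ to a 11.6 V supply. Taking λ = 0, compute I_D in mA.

I_D = 0.498 mA

V_GS = V_G = 2.16 V, so V_ov = 2.16 − 1.09 = 1.07 V.
Assume saturation: I_D = ½ k_n V_ov² = 0.5 × 0.87 × 1.07² = 0.498 mA, giving V_DS = V_DD − I_D R_D = 11.6 − 0.498 × 13.9 = 4.68 V.
V_DS = 4.68 V ≥ V_ov = 1.07 V, confirming saturation.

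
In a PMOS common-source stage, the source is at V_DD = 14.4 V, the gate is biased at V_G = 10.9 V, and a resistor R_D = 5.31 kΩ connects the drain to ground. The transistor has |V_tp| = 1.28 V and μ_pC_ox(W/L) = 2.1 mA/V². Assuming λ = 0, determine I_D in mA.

I_D = 2.59 mA

V_SG = V_DD − V_G = 14.4 − 10.9 = 3.5 V, so V_ov = 3.5 − 1.28 = 2.22 V.
Assume saturation: I_D = ½ k_p V_ov² = 0.5 × 2.1 × 2.22² = 5.17 mA, giving V_SD = V_DD − I_D R_D = 14.4 − 5.17 × 5.31 = -13.1 V.
But -13.1 V < V_ov = 2.22 V, so the device is actually in triode.
In triode I_D = k_p[V_ov V_SD − ½ V_SD²] and I_D = (V_DD − V_SD)/R_D. Equating: 5.58 V_SD² − 25.76 V_SD + 14.4 = 0, giving V_SD = 0.651 V (the root below V_ov).
I_D = (14.4 − 0.651) / 5.31 = 2.59 mA.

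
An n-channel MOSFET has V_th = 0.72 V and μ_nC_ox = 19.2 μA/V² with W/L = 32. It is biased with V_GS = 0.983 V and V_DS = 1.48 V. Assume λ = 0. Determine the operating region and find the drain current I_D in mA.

Saturation; I_D = 0.0212 mA

k_n = μ_nC_ox · (W/L) = 0.6144 mA/V².
V_ov = V_GS − V_th = 0.983 − 0.72 = 0.263 V.
Since V_DS = 1.48 V ≥ V_ov = 0.263 V, the device is in saturation.
I_D = ½ k_n V_ov² = 0.5 × 0.6144 × 0.263² = 0.0212 mA.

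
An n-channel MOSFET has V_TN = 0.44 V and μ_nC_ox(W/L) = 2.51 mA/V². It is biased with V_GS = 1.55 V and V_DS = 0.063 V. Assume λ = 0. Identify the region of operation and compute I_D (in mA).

V_ov = V_GS − V_TN = 1.55 − 0.44 = 1.11 V.
Since V_DS = 0.063 V < V_ov = 1.11 V, the device is in the triode region.
I_D = k_n [V_ov · V_DS − ½ V_DS²] = 2.51 × [1.11 × 0.063 − 0.5 × 0.063²] = 0.171 mA.

Triode; I_D = 0.171 mA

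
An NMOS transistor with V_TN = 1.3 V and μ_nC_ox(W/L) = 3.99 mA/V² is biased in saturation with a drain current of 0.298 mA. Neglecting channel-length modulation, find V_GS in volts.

V_GS = 1.69 V

In saturation I_D = ½ k_n (V_GS − V_TN)², so V_GS − V_TN = √(2 I_D / k_n) = √(2 × 0.298 / 3.99) = 0.386 V.
V_GS = 1.3 + 0.386 = 1.69 V.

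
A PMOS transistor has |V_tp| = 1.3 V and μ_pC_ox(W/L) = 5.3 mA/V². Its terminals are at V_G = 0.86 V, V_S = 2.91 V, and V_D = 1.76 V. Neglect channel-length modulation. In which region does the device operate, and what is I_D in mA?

Saturation; I_D = 1.49 mA

V_SG = V_S − V_G = 2.91 − 0.86 = 2.05 V; V_SD = V_S − V_D = 2.91 − 1.76 = 1.15 V.
V_ov = V_SG − |V_tp| = 2.05 − 1.3 = 0.75 V.
Since V_SD = 1.15 V ≥ V_ov = 0.75 V, the device is in saturation.
I_D = ½ k_p V_ov² = 0.5 × 5.3 × 0.75² = 1.49 mA.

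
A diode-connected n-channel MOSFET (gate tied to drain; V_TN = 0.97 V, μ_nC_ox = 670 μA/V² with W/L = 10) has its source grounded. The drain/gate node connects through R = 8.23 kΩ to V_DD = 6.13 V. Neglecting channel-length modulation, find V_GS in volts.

V_GS = 1.38 V

With gate tied to drain, V_GS = V_DS ≥ V_GS − V_TN, so the device is in saturation.
k_n = μ_nC_ox · (W/L) = 6.7 mA/V².
KCL at the drain: ½ k_n (V_GS − V_TN)² = (V_DD − V_GS)/R.
Let x = V_GS − 0.97. Then 27.6 x² + x − 5.16 = 0, giving x = 0.415 V (positive root), so V_GS = 1.38 V.
I_D = (V_DD − V_GS)/R = (6.13 − 1.38) / 8.23 = 0.577 mA.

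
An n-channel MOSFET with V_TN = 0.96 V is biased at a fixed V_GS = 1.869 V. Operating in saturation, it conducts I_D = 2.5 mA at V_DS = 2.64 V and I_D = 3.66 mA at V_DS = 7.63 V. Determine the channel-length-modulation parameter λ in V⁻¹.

λ = 0.123 V⁻¹

With V_GS fixed, I_D ∝ (1 + λ V_DS) in saturation, so I_D2/I_D1 = (1 + λ V_DS2)/(1 + λ V_DS1).
3.66/2.5 = 1.464 = (1 + 7.63 λ)/(1 + 2.64 λ).
Solving: λ (I_D1 V_DS2 − I_D2 V_DS1) = I_D2 − I_D1, so λ = (3.66 − 2.5) / (2.5 × 7.63 − 3.66 × 2.64) = 1.16 / 9.41 = 0.123 V⁻¹.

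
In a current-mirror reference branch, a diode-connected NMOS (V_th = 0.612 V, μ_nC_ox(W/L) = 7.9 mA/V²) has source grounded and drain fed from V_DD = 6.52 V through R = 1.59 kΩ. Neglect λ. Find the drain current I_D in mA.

With gate tied to drain, V_GS = V_DS ≥ V_GS − V_th, so the device is in saturation.
KCL at the drain: ½ k_n (V_GS − V_th)² = (V_DD − V_GS)/R.
Let x = V_GS − 0.612. Then 6.28 x² + x − 5.908 = 0, giving x = 0.894 V (positive root), so V_GS = 1.51 V.
I_D = (V_DD − V_GS)/R = (6.52 − 1.51) / 1.59 = 3.15 mA.

I_D = 3.15 mA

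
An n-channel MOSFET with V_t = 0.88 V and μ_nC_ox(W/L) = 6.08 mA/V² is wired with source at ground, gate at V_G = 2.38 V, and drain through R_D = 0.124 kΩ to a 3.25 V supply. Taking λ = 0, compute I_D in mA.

V_GS = V_G = 2.38 V, so V_ov = 2.38 − 0.88 = 1.5 V.
Assume saturation: I_D = ½ k_n V_ov² = 0.5 × 6.08 × 1.5² = 6.84 mA, giving V_DS = V_DD − I_D R_D = 3.25 − 6.84 × 0.124 = 2.4 V.
V_DS = 2.4 V ≥ V_ov = 1.5 V, confirming saturation.

I_D = 6.84 mA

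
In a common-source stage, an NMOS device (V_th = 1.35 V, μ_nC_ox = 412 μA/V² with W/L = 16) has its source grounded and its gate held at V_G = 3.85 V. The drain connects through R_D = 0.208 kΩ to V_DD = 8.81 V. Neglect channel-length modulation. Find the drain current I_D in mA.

I_D = 20.6 mA

V_GS = V_G = 3.85 V, so V_ov = 3.85 − 1.35 = 2.5 V.
k_n = μ_nC_ox · (W/L) = 6.592 mA/V².
Assume saturation: I_D = ½ k_n V_ov² = 0.5 × 6.592 × 2.5² = 20.6 mA, giving V_DS = V_DD − I_D R_D = 8.81 − 20.6 × 0.208 = 4.53 V.
V_DS = 4.53 V ≥ V_ov = 2.5 V, confirming saturation.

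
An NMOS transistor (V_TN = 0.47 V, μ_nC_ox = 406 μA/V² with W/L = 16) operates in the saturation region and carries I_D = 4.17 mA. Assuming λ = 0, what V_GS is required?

k_n = μ_nC_ox · (W/L) = 6.496 mA/V².
In saturation I_D = ½ k_n (V_GS − V_TN)², so V_GS − V_TN = √(2 I_D / k_n) = √(2 × 4.17 / 6.496) = 1.13 V.
V_GS = 0.47 + 1.13 = 1.6 V.

V_GS = 1.60 V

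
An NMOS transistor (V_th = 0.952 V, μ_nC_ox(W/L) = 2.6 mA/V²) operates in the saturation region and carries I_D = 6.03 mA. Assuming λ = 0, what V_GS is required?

In saturation I_D = ½ k_n (V_GS − V_th)², so V_GS − V_th = √(2 I_D / k_n) = √(2 × 6.03 / 2.6) = 2.15 V.
V_GS = 0.952 + 2.15 = 3.11 V.

V_GS = 3.11 V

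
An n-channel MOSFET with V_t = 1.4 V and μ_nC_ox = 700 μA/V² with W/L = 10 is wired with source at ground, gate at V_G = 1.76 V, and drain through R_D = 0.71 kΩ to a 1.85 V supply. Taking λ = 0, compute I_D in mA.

I_D = 0.454 mA

V_GS = V_G = 1.76 V, so V_ov = 1.76 − 1.4 = 0.36 V.
k_n = μ_nC_ox · (W/L) = 7 mA/V².
Assume saturation: I_D = ½ k_n V_ov² = 0.5 × 7 × 0.36² = 0.454 mA, giving V_DS = V_DD − I_D R_D = 1.85 − 0.454 × 0.71 = 1.53 V.
V_DS = 1.53 V ≥ V_ov = 0.36 V, confirming saturation.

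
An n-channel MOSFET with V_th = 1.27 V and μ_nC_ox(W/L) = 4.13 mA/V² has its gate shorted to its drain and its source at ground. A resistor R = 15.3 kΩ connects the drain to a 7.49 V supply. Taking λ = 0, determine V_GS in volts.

V_GS = 1.70 V

With gate tied to drain, V_GS = V_DS ≥ V_GS − V_th, so the device is in saturation.
KCL at the drain: ½ k_n (V_GS − V_th)² = (V_DD − V_GS)/R.
Let x = V_GS − 1.27. Then 31.6 x² + x − 6.22 = 0, giving x = 0.428 V (positive root), so V_GS = 1.7 V.
I_D = (V_DD − V_GS)/R = (7.49 − 1.7) / 15.3 = 0.379 mA.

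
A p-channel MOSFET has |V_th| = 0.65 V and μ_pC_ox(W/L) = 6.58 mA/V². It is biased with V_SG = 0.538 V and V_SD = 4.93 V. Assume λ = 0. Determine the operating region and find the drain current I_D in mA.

V_SG = 0.538 V < |V_th| = 0.65 V, so the transistor is in cutoff.

Cutoff; I_D = 0 mA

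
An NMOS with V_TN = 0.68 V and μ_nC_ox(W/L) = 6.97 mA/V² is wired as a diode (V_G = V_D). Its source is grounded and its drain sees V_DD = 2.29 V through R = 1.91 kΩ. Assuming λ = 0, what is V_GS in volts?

With gate tied to drain, V_GS = V_DS ≥ V_GS − V_TN, so the device is in saturation.
KCL at the drain: ½ k_n (V_GS − V_TN)² = (V_DD − V_GS)/R.
Let x = V_GS − 0.68. Then 6.66 x² + x − 1.61 = 0, giving x = 0.422 V (positive root), so V_GS = 1.1 V.
I_D = (V_DD − V_GS)/R = (2.29 − 1.1) / 1.91 = 0.622 mA.

V_GS = 1.10 V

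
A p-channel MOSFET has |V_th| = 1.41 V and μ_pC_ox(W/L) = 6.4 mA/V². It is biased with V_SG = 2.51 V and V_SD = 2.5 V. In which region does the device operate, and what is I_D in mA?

Saturation; I_D = 3.87 mA

V_ov = V_SG − |V_th| = 2.51 − 1.41 = 1.1 V.
Since V_SD = 2.5 V ≥ V_ov = 1.1 V, the device is in saturation.
I_D = ½ k_p V_ov² = 0.5 × 6.4 × 1.1² = 3.87 mA.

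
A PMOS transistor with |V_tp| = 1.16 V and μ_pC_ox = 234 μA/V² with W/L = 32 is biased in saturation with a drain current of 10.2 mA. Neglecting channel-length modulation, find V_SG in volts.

V_SG = 2.81 V

k_p = μ_pC_ox · (W/L) = 7.488 mA/V².
In saturation I_D = ½ k_p (V_SG − |V_tp|)², so V_SG − |V_tp| = √(2 I_D / k_p) = √(2 × 10.2 / 7.488) = 1.65 V.
V_SG = 1.16 + 1.65 = 2.81 V.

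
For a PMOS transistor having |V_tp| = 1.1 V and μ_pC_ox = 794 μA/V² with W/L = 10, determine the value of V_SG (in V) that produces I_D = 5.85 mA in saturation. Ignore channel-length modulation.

V_SG = 2.31 V

k_p = μ_pC_ox · (W/L) = 7.94 mA/V².
In saturation I_D = ½ k_p (V_SG − |V_tp|)², so V_SG − |V_tp| = √(2 I_D / k_p) = √(2 × 5.85 / 7.94) = 1.21 V.
V_SG = 1.1 + 1.21 = 2.31 V.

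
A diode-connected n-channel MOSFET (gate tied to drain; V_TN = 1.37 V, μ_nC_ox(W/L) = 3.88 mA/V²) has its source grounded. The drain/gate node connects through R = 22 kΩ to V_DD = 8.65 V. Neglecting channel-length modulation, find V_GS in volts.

V_GS = 1.77 V

With gate tied to drain, V_GS = V_DS ≥ V_GS − V_TN, so the device is in saturation.
KCL at the drain: ½ k_n (V_GS − V_TN)² = (V_DD − V_GS)/R.
Let x = V_GS − 1.37. Then 42.7 x² + x − 7.28 = 0, giving x = 0.401 V (positive root), so V_GS = 1.77 V.
I_D = (V_DD − V_GS)/R = (8.65 − 1.77) / 22 = 0.313 mA.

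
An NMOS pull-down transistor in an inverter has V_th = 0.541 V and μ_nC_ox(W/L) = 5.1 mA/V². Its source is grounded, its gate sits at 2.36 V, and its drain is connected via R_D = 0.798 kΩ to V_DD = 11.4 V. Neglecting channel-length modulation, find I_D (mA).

V_GS = V_G = 2.36 V, so V_ov = 2.36 − 0.541 = 1.82 V.
Assume saturation: I_D = ½ k_n V_ov² = 0.5 × 5.1 × 1.82² = 8.44 mA, giving V_DS = V_DD − I_D R_D = 11.4 − 8.44 × 0.798 = 4.67 V.
V_DS = 4.67 V ≥ V_ov = 1.82 V, confirming saturation.

I_D = 8.44 mA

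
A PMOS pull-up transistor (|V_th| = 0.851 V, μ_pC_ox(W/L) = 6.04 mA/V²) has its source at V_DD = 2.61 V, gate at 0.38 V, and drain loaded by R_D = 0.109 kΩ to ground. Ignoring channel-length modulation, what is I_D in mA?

I_D = 5.74 mA

V_SG = V_DD − V_G = 2.61 − 0.38 = 2.23 V, so V_ov = 2.23 − 0.851 = 1.38 V.
Assume saturation: I_D = ½ k_p V_ov² = 0.5 × 6.04 × 1.38² = 5.74 mA, giving V_SD = V_DD − I_D R_D = 2.61 − 5.74 × 0.109 = 1.98 V.
V_SD = 1.98 V ≥ V_ov = 1.38 V, confirming saturation.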